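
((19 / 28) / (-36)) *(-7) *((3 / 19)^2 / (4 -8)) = -1 / 1216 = -0.00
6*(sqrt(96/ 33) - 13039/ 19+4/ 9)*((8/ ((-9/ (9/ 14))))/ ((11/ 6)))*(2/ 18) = 142.15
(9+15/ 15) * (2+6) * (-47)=-3760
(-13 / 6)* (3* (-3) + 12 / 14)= 247 / 14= 17.64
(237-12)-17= 208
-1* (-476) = 476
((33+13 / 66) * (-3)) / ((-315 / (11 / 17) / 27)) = 939 / 170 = 5.52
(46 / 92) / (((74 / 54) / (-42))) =-15.32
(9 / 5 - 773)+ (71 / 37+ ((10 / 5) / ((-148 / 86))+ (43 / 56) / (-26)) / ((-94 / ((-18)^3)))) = -2668764591 / 3164980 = -843.22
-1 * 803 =-803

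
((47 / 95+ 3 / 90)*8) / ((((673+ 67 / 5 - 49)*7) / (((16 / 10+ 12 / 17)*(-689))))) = -1.50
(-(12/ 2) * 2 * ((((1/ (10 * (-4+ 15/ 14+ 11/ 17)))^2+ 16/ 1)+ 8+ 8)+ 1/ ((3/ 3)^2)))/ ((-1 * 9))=973058344/ 22113675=44.00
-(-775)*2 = 1550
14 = 14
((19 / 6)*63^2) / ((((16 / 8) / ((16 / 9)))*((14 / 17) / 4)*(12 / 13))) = 58786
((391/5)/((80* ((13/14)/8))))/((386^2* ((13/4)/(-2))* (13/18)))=-98532/2045901325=-0.00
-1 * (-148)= 148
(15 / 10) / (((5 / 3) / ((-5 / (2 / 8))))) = -18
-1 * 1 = -1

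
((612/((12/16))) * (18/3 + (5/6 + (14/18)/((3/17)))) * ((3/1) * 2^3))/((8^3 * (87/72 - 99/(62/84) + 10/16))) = -319889/98428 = -3.25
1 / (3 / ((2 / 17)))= 2 / 51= 0.04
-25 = -25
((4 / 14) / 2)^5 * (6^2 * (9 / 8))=81 / 33614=0.00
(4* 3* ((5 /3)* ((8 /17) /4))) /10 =4 /17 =0.24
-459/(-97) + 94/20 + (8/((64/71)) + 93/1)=431871/3880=111.31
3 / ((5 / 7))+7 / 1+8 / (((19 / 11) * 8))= 1119 / 95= 11.78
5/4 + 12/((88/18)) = 163/44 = 3.70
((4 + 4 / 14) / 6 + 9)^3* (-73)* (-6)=137721216 / 343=401519.58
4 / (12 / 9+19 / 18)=72 / 43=1.67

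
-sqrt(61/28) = -sqrt(427)/14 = -1.48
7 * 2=14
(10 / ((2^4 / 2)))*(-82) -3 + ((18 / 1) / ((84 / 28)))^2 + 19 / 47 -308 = -35447 / 94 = -377.10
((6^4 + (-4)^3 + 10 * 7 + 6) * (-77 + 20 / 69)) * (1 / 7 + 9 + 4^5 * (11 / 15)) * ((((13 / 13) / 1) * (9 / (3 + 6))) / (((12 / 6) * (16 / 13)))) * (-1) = 74821805656 / 2415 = 30982114.14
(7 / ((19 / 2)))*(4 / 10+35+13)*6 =20328 / 95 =213.98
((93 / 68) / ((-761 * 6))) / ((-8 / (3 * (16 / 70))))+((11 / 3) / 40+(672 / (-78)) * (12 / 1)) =-103.29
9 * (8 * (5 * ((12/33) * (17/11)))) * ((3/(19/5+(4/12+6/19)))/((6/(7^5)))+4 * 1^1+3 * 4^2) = 15060913020/38357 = 392650.96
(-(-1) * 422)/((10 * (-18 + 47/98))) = -20678/8585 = -2.41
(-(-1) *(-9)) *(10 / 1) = -90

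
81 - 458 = -377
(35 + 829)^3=644972544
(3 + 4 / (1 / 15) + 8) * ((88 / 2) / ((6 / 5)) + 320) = 25323.33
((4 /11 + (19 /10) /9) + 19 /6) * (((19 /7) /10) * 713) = 12544522 /17325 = 724.07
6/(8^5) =3/16384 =0.00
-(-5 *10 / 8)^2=-625 / 16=-39.06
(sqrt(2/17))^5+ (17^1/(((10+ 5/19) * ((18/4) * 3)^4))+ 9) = 9.00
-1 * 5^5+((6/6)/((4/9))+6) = -12467/4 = -3116.75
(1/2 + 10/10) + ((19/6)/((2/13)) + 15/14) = 1945/84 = 23.15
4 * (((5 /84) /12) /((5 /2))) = 1 /126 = 0.01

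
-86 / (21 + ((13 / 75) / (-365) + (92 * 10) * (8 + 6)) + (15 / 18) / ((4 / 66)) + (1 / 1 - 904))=-9417000 / 1315286573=-0.01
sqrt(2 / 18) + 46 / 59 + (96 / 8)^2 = 145.11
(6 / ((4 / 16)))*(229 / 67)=5496 / 67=82.03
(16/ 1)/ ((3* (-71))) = -0.08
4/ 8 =1/ 2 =0.50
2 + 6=8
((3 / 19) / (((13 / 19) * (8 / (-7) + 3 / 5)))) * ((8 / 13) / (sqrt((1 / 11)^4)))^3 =-95239119360 / 542659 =-175504.54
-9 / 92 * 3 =-27 / 92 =-0.29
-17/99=-0.17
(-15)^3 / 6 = -1125 / 2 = -562.50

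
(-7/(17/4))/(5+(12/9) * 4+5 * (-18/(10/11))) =0.02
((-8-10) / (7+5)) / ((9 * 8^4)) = -1 / 24576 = -0.00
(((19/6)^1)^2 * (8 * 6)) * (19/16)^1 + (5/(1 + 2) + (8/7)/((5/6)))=80447/140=574.62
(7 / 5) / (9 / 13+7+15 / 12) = 0.16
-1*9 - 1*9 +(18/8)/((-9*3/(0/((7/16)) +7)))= -223/12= -18.58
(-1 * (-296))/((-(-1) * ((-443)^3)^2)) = 296/7558269224026249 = 0.00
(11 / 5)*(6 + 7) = 143 / 5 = 28.60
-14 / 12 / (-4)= 7 / 24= 0.29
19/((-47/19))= -361/47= -7.68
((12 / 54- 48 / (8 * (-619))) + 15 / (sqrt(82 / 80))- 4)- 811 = -799.95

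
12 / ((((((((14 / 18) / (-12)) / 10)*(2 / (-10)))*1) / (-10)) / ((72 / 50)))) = -933120 / 7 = -133302.86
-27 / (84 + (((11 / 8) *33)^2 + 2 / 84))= -36288 / 2880077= -0.01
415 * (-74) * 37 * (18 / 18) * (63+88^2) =-8870859890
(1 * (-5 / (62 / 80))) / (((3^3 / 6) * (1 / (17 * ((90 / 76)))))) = -17000 / 589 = -28.86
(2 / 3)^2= 4 / 9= 0.44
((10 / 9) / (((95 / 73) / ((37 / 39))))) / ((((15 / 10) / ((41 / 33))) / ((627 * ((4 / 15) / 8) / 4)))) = 110741 / 31590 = 3.51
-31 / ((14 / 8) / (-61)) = 7564 / 7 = 1080.57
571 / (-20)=-28.55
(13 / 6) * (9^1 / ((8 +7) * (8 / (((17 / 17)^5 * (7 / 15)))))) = 91 / 1200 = 0.08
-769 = -769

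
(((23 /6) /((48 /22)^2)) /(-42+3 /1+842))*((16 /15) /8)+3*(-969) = -5500508867 /1892160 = -2907.00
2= 2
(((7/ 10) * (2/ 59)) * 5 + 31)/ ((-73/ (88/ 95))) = -161568/ 409165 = -0.39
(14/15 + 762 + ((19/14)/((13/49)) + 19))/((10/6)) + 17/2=156237/325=480.73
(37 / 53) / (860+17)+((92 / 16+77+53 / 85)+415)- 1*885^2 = -12369851537913 / 15803540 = -782726.63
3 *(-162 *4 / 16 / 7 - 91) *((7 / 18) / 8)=-1355 / 96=-14.11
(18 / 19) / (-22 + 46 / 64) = -192 / 4313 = -0.04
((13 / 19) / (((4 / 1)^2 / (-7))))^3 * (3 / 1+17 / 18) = -53503541 / 505700352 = -0.11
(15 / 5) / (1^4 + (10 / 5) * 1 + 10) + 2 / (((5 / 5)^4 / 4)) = 8.23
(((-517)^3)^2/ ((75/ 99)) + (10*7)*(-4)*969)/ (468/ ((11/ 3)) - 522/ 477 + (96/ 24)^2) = 367388665217260919991/ 2077550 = 176837460093504.81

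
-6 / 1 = -6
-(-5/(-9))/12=-5/108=-0.05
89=89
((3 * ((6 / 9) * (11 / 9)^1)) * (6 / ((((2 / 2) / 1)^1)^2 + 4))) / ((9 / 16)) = 704 / 135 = 5.21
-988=-988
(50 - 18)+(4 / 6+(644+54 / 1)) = 2192 / 3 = 730.67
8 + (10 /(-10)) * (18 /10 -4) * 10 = 30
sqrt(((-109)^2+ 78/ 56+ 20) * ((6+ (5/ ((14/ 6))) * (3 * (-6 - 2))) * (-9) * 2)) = 9 * sqrt(5887717)/ 7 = 3119.74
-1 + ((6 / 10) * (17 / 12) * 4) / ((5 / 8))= 4.44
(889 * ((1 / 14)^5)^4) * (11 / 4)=1397 / 47810431671591315177472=0.00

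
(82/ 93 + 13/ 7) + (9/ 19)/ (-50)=1687991/ 618450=2.73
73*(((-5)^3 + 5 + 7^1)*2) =-16498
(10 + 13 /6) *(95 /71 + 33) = 88987 /213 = 417.78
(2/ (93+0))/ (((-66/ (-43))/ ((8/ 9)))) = 344/ 27621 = 0.01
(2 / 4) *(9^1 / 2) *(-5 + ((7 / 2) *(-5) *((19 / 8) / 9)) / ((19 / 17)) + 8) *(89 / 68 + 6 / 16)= -37327 / 8704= -4.29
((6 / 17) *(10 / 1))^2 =3600 / 289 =12.46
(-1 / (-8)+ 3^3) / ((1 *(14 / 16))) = 31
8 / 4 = 2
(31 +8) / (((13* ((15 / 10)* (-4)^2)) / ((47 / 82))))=47 / 656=0.07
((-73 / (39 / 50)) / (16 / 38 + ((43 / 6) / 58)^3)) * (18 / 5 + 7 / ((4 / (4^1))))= -10326872327040 / 4402634197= -2345.61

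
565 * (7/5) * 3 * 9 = 21357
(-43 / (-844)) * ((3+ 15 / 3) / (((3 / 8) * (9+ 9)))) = 344 / 5697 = 0.06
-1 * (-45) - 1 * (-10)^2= -55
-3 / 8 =-0.38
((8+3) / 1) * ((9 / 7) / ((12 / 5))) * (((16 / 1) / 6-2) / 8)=55 / 112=0.49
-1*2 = -2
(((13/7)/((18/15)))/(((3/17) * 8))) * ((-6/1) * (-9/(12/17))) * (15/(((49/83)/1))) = 23387325/10976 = 2130.77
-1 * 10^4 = -10000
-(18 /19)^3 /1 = -5832 /6859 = -0.85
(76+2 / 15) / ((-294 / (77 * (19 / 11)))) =-10849 / 315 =-34.44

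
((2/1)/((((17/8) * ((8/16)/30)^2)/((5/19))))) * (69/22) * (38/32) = 621000/187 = 3320.86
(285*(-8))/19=-120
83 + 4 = 87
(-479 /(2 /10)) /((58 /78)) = -3220.86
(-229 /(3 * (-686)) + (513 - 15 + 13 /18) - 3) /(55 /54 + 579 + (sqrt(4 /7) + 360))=466180293108 /883800366967 - 991853424 * sqrt(7) /6186602568769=0.53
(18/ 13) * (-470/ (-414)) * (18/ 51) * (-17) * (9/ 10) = -8.49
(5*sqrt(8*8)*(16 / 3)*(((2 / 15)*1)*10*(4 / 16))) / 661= 640 / 5949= 0.11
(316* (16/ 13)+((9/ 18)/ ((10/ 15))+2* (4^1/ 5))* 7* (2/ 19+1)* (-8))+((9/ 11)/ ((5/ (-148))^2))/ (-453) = 2480966366/ 10256675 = 241.89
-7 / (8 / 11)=-77 / 8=-9.62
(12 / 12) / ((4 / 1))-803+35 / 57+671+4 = -28987 / 228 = -127.14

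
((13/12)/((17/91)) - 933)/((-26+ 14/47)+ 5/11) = 97790033/2662812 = 36.72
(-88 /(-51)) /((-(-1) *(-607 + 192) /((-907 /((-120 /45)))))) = -1.41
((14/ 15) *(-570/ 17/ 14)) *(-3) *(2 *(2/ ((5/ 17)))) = 456/ 5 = 91.20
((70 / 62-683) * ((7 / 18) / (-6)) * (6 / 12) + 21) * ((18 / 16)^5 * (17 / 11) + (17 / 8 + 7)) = 206476621337 / 402259968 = 513.29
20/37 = 0.54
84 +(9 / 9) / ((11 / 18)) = 942 / 11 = 85.64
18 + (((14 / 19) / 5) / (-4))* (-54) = 1899 / 95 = 19.99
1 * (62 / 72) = 31 / 36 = 0.86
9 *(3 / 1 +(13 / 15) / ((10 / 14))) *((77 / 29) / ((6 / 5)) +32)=940574 / 725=1297.34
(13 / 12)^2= 169 / 144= 1.17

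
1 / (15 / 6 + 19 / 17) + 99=12211 / 123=99.28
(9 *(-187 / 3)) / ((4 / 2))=-561 / 2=-280.50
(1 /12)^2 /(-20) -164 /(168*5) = -3943 /20160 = -0.20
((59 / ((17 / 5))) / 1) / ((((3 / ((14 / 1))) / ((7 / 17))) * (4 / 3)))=14455 / 578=25.01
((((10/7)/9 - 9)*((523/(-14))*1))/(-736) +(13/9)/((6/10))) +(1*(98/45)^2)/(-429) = 122035184413/62659396800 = 1.95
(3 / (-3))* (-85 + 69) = 16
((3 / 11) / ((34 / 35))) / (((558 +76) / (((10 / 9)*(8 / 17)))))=700 / 3023229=0.00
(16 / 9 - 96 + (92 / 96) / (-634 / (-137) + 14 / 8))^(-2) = 48860100 / 432389098969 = 0.00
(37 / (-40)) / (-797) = 37 / 31880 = 0.00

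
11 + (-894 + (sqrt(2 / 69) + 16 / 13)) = -11463 / 13 + sqrt(138) / 69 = -881.60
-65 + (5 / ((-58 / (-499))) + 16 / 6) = -3361 / 174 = -19.32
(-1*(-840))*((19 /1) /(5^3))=3192 /25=127.68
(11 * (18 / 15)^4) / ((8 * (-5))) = -1782 / 3125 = -0.57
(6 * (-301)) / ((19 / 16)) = -28896 / 19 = -1520.84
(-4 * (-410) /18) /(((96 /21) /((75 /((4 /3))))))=1121.09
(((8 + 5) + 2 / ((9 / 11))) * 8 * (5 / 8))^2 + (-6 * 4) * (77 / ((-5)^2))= 11925937 / 2025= 5889.35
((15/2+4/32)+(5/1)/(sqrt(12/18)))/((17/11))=55 * sqrt(6)/34+671/136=8.90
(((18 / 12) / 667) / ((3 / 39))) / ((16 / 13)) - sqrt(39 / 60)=507 / 21344 - sqrt(65) / 10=-0.78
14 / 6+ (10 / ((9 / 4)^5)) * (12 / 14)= 341969 / 137781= 2.48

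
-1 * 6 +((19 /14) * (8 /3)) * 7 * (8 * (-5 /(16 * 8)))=-167 /12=-13.92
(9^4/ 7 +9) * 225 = 1490400/ 7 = 212914.29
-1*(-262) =262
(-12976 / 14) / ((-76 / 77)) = 17842 / 19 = 939.05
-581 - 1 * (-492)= -89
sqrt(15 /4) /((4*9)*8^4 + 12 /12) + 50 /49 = 1.02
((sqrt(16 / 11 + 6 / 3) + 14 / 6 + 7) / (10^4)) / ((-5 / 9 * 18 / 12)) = -7 / 6250 - 3 * sqrt(418) / 275000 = -0.00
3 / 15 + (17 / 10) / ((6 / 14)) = 25 / 6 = 4.17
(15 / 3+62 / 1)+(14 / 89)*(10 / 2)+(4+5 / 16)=102669 / 1424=72.10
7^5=16807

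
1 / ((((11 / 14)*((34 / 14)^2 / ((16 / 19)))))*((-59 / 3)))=-32928 / 3563659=-0.01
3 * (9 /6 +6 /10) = 6.30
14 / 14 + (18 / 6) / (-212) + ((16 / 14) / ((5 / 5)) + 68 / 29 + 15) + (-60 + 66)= 1096279 / 43036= 25.47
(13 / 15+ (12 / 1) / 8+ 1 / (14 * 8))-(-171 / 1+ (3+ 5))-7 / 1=266071 / 1680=158.38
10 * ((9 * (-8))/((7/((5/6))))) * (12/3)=-2400/7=-342.86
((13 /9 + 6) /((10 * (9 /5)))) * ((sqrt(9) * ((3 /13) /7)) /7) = 67 /11466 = 0.01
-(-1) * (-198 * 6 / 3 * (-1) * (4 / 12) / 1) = 132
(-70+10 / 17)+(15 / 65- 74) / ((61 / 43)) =-1636769 / 13481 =-121.41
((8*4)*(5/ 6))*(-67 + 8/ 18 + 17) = -35680/ 27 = -1321.48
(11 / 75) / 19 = 11 / 1425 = 0.01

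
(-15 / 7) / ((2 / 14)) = -15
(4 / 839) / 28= 1 / 5873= 0.00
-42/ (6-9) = 14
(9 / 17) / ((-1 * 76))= -9 / 1292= -0.01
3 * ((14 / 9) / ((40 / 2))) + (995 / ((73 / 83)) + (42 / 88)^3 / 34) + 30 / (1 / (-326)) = -27427735468997 / 3171400320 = -8648.46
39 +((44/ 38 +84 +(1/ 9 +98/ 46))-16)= 110.40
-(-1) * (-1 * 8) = -8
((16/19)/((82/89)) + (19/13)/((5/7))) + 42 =2276557/50635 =44.96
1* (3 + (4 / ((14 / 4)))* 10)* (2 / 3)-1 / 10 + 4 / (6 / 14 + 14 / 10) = 19667 / 1680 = 11.71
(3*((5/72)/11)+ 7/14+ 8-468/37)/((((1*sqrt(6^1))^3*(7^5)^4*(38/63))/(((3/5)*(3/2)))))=-121017*sqrt(6)/56414500139833929484160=-0.00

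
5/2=2.50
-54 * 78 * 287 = -1208844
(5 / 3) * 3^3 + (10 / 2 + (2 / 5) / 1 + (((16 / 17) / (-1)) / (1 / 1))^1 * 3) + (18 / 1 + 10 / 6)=17147 / 255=67.24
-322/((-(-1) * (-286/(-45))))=-7245/143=-50.66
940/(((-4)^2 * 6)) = 235/24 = 9.79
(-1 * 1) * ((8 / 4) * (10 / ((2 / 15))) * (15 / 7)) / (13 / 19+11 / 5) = -106875 / 959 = -111.44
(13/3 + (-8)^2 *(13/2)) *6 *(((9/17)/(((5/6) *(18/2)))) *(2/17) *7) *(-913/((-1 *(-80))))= -24177153/14450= -1673.16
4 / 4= 1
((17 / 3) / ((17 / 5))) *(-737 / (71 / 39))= -47905 / 71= -674.72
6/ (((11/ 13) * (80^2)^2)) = 39/ 225280000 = 0.00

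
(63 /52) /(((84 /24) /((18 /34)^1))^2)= 729 /26299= 0.03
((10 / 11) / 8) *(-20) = -25 / 11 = -2.27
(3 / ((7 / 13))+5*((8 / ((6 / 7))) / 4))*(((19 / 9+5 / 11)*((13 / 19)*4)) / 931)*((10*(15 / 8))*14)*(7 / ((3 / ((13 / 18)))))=388480300 / 6754671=57.51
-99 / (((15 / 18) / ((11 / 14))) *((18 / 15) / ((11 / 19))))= -11979 / 266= -45.03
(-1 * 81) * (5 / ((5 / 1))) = -81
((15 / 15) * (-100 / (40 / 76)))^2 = 36100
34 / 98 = 17 / 49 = 0.35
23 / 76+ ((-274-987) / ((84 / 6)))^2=15106713 / 1862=8113.16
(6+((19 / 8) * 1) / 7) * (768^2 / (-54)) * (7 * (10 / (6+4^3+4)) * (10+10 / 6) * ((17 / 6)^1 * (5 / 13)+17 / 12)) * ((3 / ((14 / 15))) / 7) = -8883520000 / 10101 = -879469.36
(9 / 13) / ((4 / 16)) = 2.77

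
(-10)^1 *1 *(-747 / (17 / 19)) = 141930 / 17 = 8348.82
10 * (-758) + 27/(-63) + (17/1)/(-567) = -4298120/567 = -7580.46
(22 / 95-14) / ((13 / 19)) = -1308 / 65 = -20.12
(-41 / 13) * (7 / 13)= -287 / 169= -1.70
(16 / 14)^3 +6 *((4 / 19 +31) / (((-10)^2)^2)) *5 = 10338197 / 6517000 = 1.59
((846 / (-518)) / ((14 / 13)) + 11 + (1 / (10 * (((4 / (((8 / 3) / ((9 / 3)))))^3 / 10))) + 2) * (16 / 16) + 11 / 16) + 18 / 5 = 1668688771 / 105734160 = 15.78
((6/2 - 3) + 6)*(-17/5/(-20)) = 51/50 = 1.02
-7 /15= -0.47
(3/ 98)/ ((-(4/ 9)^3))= -2187/ 6272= -0.35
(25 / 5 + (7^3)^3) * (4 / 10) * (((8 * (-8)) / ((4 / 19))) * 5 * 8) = -196279968768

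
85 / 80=17 / 16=1.06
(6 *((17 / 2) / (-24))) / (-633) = 17 / 5064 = 0.00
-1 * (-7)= 7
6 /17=0.35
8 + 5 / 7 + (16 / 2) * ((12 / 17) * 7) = 5741 / 119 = 48.24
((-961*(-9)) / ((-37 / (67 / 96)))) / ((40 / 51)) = -9851211 / 47360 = -208.01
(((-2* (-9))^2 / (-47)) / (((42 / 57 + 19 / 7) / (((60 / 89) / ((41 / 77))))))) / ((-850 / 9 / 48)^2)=-68803789824 / 105324279875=-0.65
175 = 175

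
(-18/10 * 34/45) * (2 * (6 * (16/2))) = -3264/25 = -130.56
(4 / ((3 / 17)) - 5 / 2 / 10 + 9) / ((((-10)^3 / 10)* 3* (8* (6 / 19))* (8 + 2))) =-7163 / 1728000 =-0.00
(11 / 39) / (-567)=-11 / 22113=-0.00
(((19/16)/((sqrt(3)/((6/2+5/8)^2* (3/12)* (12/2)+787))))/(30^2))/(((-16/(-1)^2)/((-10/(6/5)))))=1961921* sqrt(3)/10616832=0.32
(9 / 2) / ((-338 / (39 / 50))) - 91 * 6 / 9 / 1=-473281 / 7800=-60.68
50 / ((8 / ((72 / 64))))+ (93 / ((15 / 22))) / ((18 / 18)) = 22949 / 160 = 143.43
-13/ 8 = -1.62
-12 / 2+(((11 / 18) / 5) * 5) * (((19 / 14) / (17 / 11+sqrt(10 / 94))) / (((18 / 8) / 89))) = 119333033 / 7358526 - 2250721 * sqrt(235) / 7358526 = 11.53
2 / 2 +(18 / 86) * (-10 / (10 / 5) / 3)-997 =-42843 / 43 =-996.35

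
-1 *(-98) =98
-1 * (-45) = 45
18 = 18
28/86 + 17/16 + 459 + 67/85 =26969591/58480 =461.18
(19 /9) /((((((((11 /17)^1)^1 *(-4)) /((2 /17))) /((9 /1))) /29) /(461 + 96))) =-306907 /22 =-13950.32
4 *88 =352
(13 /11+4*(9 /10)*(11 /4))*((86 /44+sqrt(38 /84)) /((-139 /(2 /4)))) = -52417 /672760 - 1219*sqrt(798) /1284360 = -0.10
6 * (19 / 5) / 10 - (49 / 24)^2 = -27193 / 14400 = -1.89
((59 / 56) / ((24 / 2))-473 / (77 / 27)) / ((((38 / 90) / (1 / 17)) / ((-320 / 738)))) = 3575 / 357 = 10.01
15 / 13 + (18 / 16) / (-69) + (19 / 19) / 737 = 2007769 / 1762904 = 1.14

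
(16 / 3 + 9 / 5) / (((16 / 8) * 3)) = 1.19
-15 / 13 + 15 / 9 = 20 / 39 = 0.51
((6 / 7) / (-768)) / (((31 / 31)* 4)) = -1 / 3584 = -0.00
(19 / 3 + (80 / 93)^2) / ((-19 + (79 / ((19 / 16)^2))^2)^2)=1039003436159257 / 1429419847387630443921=0.00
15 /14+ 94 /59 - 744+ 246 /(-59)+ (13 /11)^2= -74370633 /99946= -744.11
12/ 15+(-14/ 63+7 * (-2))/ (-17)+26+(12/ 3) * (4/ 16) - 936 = -694133/ 765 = -907.36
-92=-92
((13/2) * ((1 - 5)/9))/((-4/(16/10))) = 52/45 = 1.16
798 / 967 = 0.83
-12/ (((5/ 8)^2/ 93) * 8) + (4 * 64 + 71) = -753/ 25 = -30.12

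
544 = 544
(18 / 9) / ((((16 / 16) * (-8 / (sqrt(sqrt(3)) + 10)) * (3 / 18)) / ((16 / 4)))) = -60 - 6 * 3^(1 / 4) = -67.90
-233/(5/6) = -1398/5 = -279.60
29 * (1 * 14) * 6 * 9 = 21924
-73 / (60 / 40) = -146 / 3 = -48.67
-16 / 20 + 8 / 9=4 / 45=0.09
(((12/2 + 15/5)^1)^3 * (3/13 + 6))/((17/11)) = 649539/221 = 2939.09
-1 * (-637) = 637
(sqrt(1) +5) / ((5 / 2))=2.40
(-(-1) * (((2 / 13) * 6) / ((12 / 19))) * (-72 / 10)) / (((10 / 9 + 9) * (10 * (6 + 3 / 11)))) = -11286 / 680225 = -0.02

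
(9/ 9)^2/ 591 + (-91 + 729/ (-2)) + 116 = -401287/ 1182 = -339.50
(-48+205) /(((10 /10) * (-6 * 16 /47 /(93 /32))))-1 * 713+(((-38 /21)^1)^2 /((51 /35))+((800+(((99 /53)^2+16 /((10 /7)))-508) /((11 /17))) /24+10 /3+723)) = -104833068884311 /508305853440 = -206.24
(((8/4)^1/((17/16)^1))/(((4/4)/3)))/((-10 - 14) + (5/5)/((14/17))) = -1344/5423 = -0.25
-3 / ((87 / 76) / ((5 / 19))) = -20 / 29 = -0.69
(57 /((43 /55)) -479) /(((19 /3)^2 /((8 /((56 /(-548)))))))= 86122584 /108661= 792.58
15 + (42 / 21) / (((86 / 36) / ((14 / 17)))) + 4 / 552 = 15.70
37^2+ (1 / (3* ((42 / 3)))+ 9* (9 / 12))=115565 / 84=1375.77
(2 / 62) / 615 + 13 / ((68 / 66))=8178919 / 648210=12.62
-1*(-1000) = 1000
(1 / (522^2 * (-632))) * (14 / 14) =-1 / 172209888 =-0.00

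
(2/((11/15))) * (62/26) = 930/143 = 6.50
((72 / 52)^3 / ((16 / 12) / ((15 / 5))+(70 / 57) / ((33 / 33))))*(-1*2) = -3.17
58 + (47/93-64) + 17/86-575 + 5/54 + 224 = -12820151/35991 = -356.20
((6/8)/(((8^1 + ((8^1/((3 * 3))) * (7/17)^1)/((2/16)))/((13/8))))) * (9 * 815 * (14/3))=102125205/26752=3817.48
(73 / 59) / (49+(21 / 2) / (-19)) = 2774 / 108619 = 0.03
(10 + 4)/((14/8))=8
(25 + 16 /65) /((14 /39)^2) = 191997 /980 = 195.92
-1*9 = -9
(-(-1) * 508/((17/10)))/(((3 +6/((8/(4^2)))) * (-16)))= -127/102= -1.25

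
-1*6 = -6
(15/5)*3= 9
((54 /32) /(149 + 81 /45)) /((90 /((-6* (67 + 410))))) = -4293 /12064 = -0.36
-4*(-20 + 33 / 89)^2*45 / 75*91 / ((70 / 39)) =-9284211378 / 198025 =-46884.04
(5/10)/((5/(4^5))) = 512/5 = 102.40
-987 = -987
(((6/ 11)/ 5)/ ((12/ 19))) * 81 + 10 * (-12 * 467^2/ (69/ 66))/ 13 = -63332585439/ 32890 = -1925587.88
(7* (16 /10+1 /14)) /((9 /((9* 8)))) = 468 /5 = 93.60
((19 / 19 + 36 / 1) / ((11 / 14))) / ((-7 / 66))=-444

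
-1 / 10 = -0.10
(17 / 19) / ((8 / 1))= 17 / 152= 0.11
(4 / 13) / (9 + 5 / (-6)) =24 / 637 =0.04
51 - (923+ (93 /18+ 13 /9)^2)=-296689 /324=-915.71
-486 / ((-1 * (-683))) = -486 / 683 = -0.71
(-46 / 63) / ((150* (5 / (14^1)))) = -46 / 3375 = -0.01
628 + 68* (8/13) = 669.85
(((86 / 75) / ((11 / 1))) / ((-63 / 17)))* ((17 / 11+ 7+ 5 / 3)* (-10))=2.87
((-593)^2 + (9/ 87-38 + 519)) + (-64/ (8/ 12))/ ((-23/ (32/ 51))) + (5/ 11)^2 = 483133069094/ 1372019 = 352132.93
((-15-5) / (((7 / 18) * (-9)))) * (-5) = -200 / 7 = -28.57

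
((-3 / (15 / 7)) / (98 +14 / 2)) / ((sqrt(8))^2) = -1 / 600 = -0.00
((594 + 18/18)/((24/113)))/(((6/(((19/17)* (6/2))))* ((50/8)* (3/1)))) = 15029/180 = 83.49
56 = 56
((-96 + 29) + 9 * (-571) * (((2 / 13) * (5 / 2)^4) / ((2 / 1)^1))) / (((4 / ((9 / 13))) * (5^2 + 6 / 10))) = -145161495 / 1384448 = -104.85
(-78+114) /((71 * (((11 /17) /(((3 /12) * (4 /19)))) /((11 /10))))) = 306 /6745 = 0.05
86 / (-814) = -43 / 407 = -0.11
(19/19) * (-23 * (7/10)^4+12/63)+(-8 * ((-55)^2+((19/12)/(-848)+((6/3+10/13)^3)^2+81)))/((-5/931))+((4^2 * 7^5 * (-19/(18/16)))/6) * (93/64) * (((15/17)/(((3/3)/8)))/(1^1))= -750628101432916221199/304426843630000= -2465709.31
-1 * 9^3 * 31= -22599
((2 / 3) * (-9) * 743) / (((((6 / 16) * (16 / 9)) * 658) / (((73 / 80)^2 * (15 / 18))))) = -11878341 / 1684480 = -7.05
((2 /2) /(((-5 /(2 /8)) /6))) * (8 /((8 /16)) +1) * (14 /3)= -119 /5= -23.80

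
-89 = -89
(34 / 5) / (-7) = -34 / 35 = -0.97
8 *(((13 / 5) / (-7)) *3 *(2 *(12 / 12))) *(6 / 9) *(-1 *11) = 4576 / 35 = 130.74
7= 7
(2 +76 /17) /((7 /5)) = 550 /119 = 4.62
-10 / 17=-0.59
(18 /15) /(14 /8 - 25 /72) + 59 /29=42323 /14645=2.89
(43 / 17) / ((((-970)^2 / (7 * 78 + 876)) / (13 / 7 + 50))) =11097999 / 55983550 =0.20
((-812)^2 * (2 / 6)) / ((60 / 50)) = 1648360 / 9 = 183151.11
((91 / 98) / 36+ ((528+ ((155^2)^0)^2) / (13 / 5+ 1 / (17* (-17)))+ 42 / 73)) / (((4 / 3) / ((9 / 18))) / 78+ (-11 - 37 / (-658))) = -4525856023 / 241639855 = -18.73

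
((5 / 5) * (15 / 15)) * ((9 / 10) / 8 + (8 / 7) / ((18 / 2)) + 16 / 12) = 7927 / 5040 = 1.57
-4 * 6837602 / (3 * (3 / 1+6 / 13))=-355555304 / 135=-2633742.99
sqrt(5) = 2.24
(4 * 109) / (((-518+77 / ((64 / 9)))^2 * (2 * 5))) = 892928 / 5267933405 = 0.00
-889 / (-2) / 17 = 889 / 34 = 26.15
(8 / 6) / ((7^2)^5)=4 / 847425747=0.00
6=6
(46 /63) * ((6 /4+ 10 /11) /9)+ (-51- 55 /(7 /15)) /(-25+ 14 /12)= 590299 /81081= 7.28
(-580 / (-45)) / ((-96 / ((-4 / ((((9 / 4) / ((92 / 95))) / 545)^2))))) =23330101888 / 789507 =29550.22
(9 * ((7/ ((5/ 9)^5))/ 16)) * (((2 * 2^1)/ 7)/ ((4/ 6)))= 1594323/ 25000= 63.77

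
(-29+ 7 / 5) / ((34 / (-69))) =4761 / 85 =56.01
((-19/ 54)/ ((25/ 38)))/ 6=-361/ 4050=-0.09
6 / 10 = 3 / 5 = 0.60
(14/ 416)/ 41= 7/ 8528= 0.00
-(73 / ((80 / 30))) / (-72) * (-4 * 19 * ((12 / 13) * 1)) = -1387 / 52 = -26.67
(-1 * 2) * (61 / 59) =-122 / 59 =-2.07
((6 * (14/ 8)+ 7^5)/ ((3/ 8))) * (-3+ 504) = 22468180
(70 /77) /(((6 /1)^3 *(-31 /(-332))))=415 /9207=0.05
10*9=90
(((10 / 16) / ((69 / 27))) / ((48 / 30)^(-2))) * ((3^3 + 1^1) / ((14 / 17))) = 2448 / 115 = 21.29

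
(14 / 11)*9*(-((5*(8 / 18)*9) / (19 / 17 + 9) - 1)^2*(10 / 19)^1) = -2222640 / 386441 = -5.75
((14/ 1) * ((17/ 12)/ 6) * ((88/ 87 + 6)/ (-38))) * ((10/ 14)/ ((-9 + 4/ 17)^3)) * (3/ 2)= 127369525/ 131232952728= 0.00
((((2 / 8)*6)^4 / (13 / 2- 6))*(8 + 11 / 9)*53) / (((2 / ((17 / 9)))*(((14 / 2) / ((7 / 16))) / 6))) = 1752.73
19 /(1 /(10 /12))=15.83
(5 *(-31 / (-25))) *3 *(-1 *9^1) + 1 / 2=-1669 / 10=-166.90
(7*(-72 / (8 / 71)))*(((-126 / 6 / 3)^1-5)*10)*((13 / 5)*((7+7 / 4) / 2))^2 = 555613695 / 8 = 69451711.88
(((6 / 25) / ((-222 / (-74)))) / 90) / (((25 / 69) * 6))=23 / 56250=0.00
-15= -15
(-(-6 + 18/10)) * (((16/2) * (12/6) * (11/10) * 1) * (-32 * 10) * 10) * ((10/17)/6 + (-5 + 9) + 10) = -56691712/17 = -3334806.59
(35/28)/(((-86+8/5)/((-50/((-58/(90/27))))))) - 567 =-567.04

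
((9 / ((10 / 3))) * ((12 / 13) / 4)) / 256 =81 / 33280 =0.00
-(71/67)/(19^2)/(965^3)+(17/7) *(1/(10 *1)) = 73899731704081/304293012903250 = 0.24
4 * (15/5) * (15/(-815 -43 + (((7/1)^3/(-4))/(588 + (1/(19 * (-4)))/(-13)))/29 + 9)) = -1516266450/7151765783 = -0.21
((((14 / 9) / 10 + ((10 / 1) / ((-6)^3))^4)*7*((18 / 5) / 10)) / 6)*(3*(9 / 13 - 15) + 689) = 6221412527869 / 147386304000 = 42.21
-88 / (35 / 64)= -5632 / 35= -160.91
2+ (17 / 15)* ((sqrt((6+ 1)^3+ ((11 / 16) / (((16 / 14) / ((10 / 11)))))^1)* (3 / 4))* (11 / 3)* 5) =2+ 187* sqrt(2443) / 32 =290.84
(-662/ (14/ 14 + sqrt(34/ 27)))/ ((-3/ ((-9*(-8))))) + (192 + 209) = -426169/ 7 + 47664*sqrt(102)/ 7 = 7887.69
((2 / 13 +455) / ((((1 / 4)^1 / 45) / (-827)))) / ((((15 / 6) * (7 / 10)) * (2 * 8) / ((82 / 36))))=-1003138595 / 182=-5511750.52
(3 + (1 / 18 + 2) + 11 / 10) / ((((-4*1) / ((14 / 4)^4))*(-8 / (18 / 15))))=665077 / 19200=34.64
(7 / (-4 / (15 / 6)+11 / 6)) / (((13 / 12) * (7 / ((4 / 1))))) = 1440 / 91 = 15.82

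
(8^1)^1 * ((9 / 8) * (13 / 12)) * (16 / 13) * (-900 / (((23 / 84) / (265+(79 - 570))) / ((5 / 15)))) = 68342400 / 23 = 2971408.70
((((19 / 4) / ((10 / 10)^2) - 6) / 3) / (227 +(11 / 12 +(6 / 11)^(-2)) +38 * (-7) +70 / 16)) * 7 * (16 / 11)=672 / 4807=0.14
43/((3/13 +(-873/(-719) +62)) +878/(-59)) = 23713339/26781514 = 0.89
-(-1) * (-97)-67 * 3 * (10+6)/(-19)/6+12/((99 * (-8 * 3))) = -258805/3762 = -68.79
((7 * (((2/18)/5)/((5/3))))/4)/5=7/1500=0.00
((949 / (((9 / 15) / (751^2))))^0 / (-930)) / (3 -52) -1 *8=-364559 / 45570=-8.00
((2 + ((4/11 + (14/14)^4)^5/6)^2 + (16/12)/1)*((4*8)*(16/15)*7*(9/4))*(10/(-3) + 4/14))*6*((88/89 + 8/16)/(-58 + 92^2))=-66739026317818880/9702334608222267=-6.88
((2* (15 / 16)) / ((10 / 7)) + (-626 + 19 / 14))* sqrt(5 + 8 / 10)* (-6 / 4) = 209439* sqrt(145) / 1120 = 2251.77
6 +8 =14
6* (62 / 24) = 31 / 2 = 15.50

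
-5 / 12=-0.42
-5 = -5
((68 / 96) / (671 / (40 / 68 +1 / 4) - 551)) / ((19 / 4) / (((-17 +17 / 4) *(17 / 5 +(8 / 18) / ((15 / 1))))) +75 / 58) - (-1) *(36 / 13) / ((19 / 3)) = 256938543323 / 584424225060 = 0.44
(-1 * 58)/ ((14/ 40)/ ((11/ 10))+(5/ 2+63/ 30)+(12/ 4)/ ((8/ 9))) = -6.99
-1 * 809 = -809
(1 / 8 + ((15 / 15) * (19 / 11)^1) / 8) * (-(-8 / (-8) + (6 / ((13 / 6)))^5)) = -82960185 / 1485172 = -55.86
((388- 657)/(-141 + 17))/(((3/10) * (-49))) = -1345/9114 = -0.15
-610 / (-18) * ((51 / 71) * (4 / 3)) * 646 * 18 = 26796080 / 71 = 377409.58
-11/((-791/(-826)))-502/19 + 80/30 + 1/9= -678817/19323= -35.13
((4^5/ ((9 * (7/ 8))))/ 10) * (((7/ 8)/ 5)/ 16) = 32/ 225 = 0.14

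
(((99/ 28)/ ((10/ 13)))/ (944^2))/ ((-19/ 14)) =-1287/ 338631680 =-0.00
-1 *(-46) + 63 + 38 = 147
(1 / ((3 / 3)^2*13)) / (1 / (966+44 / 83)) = 80222 / 1079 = 74.35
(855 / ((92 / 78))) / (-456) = -1.59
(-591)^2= 349281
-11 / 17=-0.65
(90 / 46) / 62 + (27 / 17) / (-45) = -0.00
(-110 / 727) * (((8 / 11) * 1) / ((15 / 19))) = -304 / 2181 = -0.14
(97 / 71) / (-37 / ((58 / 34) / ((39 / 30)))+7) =-28130 / 436437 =-0.06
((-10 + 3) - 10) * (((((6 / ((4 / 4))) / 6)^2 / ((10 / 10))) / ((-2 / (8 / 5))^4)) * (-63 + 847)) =-3411968 / 625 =-5459.15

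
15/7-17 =-104/7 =-14.86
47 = 47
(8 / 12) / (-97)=-2 / 291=-0.01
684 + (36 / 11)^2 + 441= 137421 / 121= 1135.71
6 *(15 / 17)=90 / 17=5.29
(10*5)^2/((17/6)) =882.35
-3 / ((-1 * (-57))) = -1 / 19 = -0.05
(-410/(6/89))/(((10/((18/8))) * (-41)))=33.38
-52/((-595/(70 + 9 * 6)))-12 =-692/595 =-1.16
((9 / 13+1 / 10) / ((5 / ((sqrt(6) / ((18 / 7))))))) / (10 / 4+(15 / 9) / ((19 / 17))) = 1957 * sqrt(6) / 126750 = 0.04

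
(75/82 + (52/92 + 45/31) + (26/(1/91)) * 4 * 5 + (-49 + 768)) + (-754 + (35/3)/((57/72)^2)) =998462660081/21106226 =47306.55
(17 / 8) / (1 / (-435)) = -7395 / 8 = -924.38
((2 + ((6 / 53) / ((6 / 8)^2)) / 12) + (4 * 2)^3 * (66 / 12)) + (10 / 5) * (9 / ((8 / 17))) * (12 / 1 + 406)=17941417 / 954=18806.52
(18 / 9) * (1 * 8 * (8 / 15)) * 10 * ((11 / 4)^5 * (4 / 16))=3355.23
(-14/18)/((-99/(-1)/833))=-5831/891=-6.54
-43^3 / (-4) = 79507 / 4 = 19876.75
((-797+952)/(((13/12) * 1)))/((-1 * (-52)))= 465/169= 2.75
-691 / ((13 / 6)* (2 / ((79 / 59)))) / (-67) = 163767 / 51389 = 3.19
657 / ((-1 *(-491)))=657 / 491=1.34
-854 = -854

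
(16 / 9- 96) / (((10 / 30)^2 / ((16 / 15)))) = -13568 / 15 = -904.53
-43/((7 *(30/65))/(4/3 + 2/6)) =-2795/126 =-22.18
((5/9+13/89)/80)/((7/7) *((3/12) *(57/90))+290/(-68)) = -4777/2236659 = -0.00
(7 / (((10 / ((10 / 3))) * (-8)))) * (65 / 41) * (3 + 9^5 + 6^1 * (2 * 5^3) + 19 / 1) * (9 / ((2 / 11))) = -909473565 / 656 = -1386392.63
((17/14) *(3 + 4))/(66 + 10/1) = 17/152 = 0.11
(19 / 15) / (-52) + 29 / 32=5503 / 6240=0.88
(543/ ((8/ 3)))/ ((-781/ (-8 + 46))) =-30951/ 3124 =-9.91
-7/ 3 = -2.33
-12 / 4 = -3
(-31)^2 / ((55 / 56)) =53816 / 55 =978.47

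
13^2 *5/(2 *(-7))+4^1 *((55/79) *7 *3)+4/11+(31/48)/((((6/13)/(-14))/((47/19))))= -49.97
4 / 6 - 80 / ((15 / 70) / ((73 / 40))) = -2042 / 3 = -680.67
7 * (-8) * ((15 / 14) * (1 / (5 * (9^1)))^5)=-4 / 12301875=-0.00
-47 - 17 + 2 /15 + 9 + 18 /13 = -10429 /195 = -53.48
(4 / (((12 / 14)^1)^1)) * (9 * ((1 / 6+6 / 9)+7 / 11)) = 679 / 11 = 61.73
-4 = -4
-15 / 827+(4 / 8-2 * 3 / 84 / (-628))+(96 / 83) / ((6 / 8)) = 1221554389 / 603491672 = 2.02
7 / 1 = 7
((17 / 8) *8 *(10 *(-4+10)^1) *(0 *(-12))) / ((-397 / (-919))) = 0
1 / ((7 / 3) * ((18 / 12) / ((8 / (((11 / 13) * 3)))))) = 208 / 231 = 0.90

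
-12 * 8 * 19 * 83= -151392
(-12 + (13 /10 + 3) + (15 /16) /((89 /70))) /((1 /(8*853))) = -21143311 /445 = -47513.06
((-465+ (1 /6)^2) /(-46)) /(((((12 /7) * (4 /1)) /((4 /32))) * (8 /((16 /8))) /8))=117173 /317952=0.37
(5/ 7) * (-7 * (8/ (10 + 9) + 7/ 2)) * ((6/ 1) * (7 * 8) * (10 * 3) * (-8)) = 30038400/ 19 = 1580968.42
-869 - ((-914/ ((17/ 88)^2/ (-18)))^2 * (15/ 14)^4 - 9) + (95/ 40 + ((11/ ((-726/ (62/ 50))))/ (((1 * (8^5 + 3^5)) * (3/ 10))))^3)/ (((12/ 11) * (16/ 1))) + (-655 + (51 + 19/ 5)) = -31289838055403108689568732993470605282448313/ 122173781041678152402859940928000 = -256109271470.68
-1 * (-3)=3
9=9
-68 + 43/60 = -4037/60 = -67.28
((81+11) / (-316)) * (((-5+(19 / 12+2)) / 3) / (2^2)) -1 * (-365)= 4152631 / 11376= 365.03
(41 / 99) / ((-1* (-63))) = 41 / 6237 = 0.01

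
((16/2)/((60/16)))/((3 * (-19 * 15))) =-32/12825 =-0.00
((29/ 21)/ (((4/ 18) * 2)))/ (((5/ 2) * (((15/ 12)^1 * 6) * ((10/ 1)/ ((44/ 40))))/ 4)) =319/ 4375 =0.07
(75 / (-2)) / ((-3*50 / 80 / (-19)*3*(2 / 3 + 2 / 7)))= -133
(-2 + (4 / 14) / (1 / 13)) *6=72 / 7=10.29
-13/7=-1.86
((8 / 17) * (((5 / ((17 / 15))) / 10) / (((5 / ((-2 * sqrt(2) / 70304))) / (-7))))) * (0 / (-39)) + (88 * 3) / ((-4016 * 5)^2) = 33 / 50400800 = 0.00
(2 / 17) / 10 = 1 / 85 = 0.01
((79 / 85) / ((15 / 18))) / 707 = 474 / 300475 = 0.00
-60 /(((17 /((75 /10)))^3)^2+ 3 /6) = -1366875000 /3100999457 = -0.44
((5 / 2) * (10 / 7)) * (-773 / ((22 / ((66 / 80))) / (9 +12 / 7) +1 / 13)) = -11305125 / 10507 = -1075.96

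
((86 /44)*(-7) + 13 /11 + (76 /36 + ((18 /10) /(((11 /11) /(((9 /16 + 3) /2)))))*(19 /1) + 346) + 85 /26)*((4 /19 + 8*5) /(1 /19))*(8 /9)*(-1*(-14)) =20012855086 /5265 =3801112.08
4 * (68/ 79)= 272/ 79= 3.44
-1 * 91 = -91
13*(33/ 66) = 6.50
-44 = -44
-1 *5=-5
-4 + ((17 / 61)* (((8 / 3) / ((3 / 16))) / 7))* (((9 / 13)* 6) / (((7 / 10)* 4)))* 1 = -122788 / 38857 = -3.16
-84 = -84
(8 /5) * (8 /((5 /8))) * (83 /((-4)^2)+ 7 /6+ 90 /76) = 8800 /57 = 154.39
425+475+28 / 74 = 33314 / 37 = 900.38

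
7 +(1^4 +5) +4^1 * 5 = 33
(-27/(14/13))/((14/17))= -5967/196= -30.44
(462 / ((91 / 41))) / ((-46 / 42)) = -56826 / 299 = -190.05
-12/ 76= -3/ 19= -0.16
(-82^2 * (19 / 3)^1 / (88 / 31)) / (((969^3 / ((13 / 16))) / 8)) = -0.00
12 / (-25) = -12 / 25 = -0.48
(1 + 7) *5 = 40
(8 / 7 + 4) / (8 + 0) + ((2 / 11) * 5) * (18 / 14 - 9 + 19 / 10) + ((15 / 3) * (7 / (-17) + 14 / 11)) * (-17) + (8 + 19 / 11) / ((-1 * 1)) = -13483 / 154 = -87.55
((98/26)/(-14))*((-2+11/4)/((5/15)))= -63/104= -0.61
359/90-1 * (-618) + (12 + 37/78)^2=2628283/3380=777.60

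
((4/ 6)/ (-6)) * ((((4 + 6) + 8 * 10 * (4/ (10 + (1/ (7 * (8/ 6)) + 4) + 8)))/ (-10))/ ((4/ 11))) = 5555/ 7428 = 0.75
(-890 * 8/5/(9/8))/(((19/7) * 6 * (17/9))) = -39872/969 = -41.15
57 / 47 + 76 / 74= 2.24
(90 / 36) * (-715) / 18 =-3575 / 36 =-99.31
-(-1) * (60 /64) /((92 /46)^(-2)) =15 /4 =3.75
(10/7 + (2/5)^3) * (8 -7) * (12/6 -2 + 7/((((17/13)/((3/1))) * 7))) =50934/14875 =3.42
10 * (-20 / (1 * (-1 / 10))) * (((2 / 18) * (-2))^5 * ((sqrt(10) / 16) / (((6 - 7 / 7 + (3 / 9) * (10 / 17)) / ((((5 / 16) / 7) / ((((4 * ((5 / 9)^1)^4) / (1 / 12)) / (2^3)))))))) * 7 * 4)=-68 * sqrt(10) / 2385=-0.09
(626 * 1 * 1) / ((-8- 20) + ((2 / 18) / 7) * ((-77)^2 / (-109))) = -614106 / 28315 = -21.69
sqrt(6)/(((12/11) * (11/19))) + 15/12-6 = -19/4 + 19 * sqrt(6)/12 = -0.87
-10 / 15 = -2 / 3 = -0.67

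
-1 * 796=-796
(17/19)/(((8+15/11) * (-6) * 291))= -187/3416922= -0.00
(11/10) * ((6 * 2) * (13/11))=78/5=15.60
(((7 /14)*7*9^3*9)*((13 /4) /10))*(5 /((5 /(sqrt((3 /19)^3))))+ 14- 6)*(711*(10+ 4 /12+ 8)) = 4669535871*sqrt(57) /5776+ 1556511957 /2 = 784359548.91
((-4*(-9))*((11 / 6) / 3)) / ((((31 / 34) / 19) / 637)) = 9053044 / 31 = 292033.68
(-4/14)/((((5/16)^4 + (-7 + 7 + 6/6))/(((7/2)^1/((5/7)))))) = -458752/330805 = -1.39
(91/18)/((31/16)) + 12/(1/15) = 50948/279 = 182.61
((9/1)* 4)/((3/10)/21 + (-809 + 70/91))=-10920/245159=-0.04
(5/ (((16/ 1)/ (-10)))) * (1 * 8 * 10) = -250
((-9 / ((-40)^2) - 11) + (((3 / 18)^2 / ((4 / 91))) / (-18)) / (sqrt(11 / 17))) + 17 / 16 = -9.99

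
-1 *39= -39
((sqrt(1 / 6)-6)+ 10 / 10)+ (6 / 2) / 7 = -32 / 7+ sqrt(6) / 6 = -4.16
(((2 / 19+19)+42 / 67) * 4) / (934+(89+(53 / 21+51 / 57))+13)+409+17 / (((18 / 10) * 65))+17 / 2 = 169754223173 / 406381599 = 417.72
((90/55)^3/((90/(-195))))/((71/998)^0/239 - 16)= 3020004/5088413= 0.59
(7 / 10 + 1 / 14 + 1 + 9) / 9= 377 / 315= 1.20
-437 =-437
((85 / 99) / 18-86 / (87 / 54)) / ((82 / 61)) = -168120331 / 4237596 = -39.67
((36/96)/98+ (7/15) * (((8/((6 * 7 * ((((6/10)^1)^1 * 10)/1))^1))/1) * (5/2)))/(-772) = -865/16341696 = -0.00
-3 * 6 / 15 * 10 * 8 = -96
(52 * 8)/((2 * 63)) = 208/63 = 3.30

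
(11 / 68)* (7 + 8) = 165 / 68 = 2.43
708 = 708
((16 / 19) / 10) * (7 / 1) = 56 / 95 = 0.59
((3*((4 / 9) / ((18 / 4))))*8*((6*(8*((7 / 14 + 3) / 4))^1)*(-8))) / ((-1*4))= 1792 / 9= 199.11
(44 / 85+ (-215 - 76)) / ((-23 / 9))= 222219 / 1955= 113.67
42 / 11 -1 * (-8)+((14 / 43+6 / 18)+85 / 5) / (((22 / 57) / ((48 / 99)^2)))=11627606 / 515097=22.57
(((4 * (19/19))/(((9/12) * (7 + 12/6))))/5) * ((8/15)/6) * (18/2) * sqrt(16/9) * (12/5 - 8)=-7168/10125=-0.71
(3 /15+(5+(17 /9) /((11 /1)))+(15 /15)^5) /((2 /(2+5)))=11039 /495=22.30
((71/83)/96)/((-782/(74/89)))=-2627/277278432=-0.00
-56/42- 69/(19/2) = -490/57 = -8.60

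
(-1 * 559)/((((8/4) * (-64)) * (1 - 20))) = -0.23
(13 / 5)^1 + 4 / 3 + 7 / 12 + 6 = 631 / 60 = 10.52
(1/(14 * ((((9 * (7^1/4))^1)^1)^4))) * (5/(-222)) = -320/12240050697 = -0.00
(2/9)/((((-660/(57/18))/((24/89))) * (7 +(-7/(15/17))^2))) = -95/23108316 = -0.00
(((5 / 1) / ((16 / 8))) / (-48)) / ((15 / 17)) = -17 / 288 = -0.06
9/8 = 1.12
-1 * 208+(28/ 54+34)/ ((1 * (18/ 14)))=-44020/ 243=-181.15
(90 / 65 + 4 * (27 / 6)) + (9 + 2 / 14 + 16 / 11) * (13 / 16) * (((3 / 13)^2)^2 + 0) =3283407 / 169169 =19.41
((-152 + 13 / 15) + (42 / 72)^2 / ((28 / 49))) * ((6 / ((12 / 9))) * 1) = -433549 / 640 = -677.42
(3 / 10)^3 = 27 / 1000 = 0.03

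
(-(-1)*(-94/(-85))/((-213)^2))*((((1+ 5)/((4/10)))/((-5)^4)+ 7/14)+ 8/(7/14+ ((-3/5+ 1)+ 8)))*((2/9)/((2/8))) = 3967928/128706181875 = 0.00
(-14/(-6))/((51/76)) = 532/153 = 3.48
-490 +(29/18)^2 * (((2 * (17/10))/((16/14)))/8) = -50703121/103680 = -489.03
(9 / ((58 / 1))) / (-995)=-9 / 57710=-0.00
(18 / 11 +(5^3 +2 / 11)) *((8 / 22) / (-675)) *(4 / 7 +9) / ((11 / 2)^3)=-66464 / 16910355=-0.00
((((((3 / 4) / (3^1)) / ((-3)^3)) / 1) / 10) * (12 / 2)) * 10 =-1 / 18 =-0.06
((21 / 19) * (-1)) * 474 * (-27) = 268758 / 19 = 14145.16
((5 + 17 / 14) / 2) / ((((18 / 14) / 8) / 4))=232 / 3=77.33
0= 0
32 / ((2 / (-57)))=-912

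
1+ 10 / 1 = 11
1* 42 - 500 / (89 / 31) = -11762 / 89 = -132.16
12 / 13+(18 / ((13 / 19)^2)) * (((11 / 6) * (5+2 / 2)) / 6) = 12069 / 169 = 71.41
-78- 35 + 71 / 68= -7613 / 68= -111.96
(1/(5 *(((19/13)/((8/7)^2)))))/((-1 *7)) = -832/32585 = -0.03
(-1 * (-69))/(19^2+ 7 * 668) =1/73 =0.01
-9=-9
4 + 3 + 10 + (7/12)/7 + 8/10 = 1073/60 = 17.88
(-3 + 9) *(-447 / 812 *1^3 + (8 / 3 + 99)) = 246319 / 406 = 606.70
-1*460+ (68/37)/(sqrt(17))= -460+ 4*sqrt(17)/37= -459.55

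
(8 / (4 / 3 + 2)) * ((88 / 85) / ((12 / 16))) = 1408 / 425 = 3.31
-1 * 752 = -752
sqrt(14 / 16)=sqrt(14) / 4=0.94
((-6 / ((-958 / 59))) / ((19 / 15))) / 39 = 0.01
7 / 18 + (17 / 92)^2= 32225 / 76176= 0.42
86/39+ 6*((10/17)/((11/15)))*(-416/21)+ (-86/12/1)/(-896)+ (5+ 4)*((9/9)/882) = -2839541519/30494464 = -93.12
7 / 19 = 0.37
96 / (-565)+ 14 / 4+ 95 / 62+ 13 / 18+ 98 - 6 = 30765487 / 315270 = 97.58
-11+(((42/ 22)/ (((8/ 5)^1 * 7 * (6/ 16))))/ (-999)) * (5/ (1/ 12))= -40393/ 3663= -11.03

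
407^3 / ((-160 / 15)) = -202257429 / 32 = -6320544.66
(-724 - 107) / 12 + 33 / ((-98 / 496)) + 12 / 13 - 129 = -928357 / 2548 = -364.35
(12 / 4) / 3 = 1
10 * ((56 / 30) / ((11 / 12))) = 224 / 11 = 20.36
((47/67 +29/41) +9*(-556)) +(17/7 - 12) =-96378875/19229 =-5012.16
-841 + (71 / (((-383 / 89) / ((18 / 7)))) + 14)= -2330929 / 2681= -869.43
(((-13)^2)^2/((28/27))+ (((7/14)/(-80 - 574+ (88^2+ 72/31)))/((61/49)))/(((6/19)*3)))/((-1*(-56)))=93080711223013/189264245184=491.80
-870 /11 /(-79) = 870 /869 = 1.00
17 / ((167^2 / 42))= 714 / 27889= 0.03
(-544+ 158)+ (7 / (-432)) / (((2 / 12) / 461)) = -31019 / 72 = -430.82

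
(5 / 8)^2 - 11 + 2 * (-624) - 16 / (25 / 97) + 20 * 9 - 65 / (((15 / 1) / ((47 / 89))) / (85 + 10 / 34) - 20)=-487821415283 / 428897600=-1137.38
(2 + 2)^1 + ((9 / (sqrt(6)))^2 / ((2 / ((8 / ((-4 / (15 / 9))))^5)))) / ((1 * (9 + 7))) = -3053 / 18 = -169.61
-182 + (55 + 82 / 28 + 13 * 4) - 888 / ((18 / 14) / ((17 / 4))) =-126311 / 42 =-3007.40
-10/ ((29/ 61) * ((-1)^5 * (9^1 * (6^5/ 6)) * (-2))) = -305/ 338256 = -0.00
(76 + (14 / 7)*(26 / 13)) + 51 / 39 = 1057 / 13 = 81.31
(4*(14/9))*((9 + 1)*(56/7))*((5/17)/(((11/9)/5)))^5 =287043750000000/228669389707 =1255.28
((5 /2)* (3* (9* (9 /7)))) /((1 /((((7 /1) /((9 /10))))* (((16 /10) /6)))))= 180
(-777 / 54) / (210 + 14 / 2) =-37 / 558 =-0.07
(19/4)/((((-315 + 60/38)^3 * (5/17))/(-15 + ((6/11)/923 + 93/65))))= 127169447257/17867279763815625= 0.00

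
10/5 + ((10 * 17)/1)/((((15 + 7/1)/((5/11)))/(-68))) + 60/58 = -827452/3509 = -235.81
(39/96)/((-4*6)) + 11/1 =10.98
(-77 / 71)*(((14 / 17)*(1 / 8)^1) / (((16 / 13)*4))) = -7007 / 308992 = -0.02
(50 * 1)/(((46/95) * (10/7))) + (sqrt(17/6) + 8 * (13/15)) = 80.90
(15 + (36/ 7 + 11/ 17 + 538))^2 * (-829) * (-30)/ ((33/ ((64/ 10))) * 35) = 234598671056896/ 5451985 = 43029955.34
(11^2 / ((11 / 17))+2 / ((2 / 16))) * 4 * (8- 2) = 4872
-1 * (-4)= 4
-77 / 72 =-1.07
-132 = -132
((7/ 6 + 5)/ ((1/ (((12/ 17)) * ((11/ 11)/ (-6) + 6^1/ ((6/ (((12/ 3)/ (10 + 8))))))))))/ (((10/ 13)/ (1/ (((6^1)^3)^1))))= 481/ 330480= 0.00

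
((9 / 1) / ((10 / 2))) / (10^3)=9 / 5000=0.00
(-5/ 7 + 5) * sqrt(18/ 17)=90 * sqrt(34)/ 119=4.41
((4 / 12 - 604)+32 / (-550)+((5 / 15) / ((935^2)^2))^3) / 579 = -7276828604003851479208086629696748046874 / 6978814558142159392961920804461181640625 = -1.04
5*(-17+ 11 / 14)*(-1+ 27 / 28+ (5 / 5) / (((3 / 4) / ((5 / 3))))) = -625385 / 3528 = -177.26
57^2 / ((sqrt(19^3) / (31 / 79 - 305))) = -216576*sqrt(19) / 79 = -11949.78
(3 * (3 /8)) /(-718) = -9 /5744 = -0.00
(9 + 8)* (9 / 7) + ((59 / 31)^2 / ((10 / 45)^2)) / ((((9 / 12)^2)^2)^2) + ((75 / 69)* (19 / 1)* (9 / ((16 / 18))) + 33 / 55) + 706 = 837285931409 / 501296040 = 1670.24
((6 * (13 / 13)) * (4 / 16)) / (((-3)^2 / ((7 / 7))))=1 / 6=0.17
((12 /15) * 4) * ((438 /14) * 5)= 3504 /7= 500.57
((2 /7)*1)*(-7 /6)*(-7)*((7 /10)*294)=2401 /5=480.20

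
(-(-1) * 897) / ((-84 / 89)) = -950.39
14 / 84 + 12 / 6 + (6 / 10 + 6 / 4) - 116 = -1676 / 15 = -111.73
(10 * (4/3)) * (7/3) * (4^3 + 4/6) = 54320/27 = 2011.85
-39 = -39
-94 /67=-1.40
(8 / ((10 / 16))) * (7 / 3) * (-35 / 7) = -448 / 3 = -149.33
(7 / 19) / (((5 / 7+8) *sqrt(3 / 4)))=98 *sqrt(3) / 3477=0.05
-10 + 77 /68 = -8.87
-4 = -4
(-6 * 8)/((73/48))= -2304/73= -31.56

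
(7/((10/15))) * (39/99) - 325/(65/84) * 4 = -36869/22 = -1675.86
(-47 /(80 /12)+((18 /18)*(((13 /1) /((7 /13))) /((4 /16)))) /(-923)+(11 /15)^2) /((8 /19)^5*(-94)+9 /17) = 124585389167711 /13454056242900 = 9.26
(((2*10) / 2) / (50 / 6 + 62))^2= 900 / 44521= 0.02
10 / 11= 0.91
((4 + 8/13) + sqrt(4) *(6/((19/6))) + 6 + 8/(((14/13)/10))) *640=98141440/1729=56761.97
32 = 32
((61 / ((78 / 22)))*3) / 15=671 / 195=3.44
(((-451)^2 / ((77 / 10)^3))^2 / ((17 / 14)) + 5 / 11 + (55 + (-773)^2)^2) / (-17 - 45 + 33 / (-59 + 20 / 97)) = -7823182734113279712863 / 1370537756357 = -5708111796.14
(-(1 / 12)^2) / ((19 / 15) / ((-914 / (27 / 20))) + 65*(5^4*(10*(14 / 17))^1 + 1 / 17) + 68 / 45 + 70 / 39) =-0.00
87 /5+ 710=3637 /5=727.40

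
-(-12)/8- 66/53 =27/106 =0.25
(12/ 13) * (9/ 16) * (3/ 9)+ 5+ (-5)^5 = -162231/ 52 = -3119.83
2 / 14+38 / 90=178 / 315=0.57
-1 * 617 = -617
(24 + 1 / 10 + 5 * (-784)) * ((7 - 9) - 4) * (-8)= -935016 / 5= -187003.20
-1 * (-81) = 81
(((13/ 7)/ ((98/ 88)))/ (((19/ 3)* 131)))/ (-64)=-429/ 13659632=-0.00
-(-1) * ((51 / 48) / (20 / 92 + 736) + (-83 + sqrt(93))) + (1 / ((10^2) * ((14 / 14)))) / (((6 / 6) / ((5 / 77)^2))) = -19046168475 / 229476016 + sqrt(93) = -73.35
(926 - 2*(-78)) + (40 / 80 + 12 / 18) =6499 / 6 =1083.17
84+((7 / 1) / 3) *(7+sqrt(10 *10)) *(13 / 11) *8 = 15148 / 33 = 459.03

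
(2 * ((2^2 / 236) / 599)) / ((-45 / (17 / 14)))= -17 / 11132415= -0.00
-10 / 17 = -0.59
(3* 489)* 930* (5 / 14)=3410775 / 7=487253.57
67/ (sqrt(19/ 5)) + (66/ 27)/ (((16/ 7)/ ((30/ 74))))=34.80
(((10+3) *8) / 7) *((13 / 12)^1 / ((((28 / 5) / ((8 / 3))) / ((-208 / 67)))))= -703040 / 29547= -23.79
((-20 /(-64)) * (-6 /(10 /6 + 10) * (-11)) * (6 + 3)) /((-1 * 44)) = -81 /224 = -0.36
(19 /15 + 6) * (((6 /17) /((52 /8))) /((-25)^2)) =436 /690625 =0.00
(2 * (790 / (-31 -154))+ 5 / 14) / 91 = -4239 / 47138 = -0.09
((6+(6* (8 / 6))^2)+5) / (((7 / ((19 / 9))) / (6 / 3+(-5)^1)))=-475 / 7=-67.86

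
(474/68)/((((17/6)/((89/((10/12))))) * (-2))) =-189837/1445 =-131.38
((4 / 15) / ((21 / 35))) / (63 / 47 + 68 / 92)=1081 / 5058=0.21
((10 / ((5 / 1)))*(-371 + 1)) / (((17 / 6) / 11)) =-48840 / 17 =-2872.94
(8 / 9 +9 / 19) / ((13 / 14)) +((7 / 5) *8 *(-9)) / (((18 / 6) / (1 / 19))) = -3346 / 11115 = -0.30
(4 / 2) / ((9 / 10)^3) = 2000 / 729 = 2.74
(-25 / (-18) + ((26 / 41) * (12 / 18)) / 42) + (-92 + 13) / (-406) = 13263 / 8323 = 1.59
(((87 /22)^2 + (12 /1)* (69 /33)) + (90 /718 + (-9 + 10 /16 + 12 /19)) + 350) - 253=859089299 /6602728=130.11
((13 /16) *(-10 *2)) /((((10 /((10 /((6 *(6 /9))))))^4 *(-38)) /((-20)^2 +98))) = 16185 /19456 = 0.83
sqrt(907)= 30.12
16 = 16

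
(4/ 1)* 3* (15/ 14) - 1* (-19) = 223/ 7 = 31.86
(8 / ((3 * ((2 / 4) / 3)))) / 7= 16 / 7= 2.29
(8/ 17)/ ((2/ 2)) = 8/ 17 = 0.47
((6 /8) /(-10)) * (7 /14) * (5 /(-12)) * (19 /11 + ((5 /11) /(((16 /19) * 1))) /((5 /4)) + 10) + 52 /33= 14917 /8448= 1.77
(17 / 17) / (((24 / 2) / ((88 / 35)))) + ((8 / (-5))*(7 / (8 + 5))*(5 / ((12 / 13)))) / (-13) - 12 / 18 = -134 / 1365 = -0.10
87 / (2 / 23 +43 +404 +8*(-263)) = -667 / 12703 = -0.05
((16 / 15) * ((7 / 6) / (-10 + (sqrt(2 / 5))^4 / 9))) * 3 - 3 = -3789 / 1123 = -3.37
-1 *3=-3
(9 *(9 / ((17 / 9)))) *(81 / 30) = 19683 / 170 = 115.78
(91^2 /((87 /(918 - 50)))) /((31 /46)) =10665928 /87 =122596.87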